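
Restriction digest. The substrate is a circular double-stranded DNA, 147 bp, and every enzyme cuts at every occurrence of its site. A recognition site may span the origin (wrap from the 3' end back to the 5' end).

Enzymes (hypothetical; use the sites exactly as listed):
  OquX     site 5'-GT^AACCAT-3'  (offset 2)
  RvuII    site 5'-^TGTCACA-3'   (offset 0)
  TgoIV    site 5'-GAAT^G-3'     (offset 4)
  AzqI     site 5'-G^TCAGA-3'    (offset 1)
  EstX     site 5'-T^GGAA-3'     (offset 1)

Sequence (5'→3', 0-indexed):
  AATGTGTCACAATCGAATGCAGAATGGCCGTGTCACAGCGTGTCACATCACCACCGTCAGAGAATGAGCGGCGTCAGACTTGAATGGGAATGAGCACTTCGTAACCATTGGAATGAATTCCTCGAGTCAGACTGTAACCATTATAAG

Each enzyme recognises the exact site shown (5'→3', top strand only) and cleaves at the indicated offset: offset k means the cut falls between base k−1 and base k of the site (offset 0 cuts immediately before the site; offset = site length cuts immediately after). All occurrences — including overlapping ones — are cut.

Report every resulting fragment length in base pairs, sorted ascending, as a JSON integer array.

[1,5,5,6,7,7,8,9,9,10,11,12,12,14,15,16]

Site scan:
  OquX (GTAACCAT, off=2): starts [100, 133] → cuts [102, 135]
  RvuII (TGTCACA, off=0): starts [4, 30, 40] → cuts [4, 30, 40]
  TgoIV (GAATG, off=4): starts [14, 21, 61, 81, 87, 110, 146] → cuts [3, 18, 25, 65, 85, 91, 114]
  AzqI (GTCAGA, off=1): starts [55, 72, 125] → cuts [56, 73, 126]
  EstX (TGGAA, off=1): starts [108] → cuts [109]

Pooled cuts: [3, 4, 18, 25, 30, 40, 56, 65, 73, 85, 91, 102, 109, 114, 126, 135]

Fragments:
  3→4: 1 bp
  4→18: 14 bp
  18→25: 7 bp
  25→30: 5 bp
  30→40: 10 bp
  40→56: 16 bp
  56→65: 9 bp
  65→73: 8 bp
  73→85: 12 bp
  85→91: 6 bp
  91→102: 11 bp
  102→109: 7 bp
  109→114: 5 bp
  114→126: 12 bp
  126→135: 9 bp
  135→3 (wrap): 147-135+3 = 15 bp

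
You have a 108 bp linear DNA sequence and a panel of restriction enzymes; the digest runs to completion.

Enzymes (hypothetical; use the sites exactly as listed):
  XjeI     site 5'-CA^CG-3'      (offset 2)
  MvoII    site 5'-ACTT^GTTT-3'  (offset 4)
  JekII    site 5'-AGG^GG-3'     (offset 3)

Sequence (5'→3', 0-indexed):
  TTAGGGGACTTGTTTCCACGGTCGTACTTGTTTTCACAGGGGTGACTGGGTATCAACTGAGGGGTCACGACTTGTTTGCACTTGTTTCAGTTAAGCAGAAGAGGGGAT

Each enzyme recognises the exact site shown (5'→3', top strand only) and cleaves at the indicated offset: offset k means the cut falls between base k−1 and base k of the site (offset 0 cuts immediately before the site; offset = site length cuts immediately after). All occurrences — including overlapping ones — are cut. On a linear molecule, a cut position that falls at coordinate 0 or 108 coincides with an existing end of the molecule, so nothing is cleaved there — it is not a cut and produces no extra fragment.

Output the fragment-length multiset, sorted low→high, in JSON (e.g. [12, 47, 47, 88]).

[4,5,5,6,6,7,10,11,11,21,22]

Scan for sites:
  XjeI (CACG, off=2): starts [16, 65] → cuts [18, 67]
  MvoII (ACTTGTTT, off=4): starts [7, 25, 69, 79] → cuts [11, 29, 73, 83]
  JekII (AGGGG, off=3): starts [2, 37, 59, 101] → cuts [5, 40, 62, 104]

Pooled cuts: [5, 11, 18, 29, 40, 62, 67, 73, 83, 104]

Fragments:
  [0,5): 5 bp
  [5,11): 6 bp
  [11,18): 7 bp
  [18,29): 11 bp
  [29,40): 11 bp
  [40,62): 22 bp
  [62,67): 5 bp
  [67,73): 6 bp
  [73,83): 10 bp
  [83,104): 21 bp
  [104,108): 4 bp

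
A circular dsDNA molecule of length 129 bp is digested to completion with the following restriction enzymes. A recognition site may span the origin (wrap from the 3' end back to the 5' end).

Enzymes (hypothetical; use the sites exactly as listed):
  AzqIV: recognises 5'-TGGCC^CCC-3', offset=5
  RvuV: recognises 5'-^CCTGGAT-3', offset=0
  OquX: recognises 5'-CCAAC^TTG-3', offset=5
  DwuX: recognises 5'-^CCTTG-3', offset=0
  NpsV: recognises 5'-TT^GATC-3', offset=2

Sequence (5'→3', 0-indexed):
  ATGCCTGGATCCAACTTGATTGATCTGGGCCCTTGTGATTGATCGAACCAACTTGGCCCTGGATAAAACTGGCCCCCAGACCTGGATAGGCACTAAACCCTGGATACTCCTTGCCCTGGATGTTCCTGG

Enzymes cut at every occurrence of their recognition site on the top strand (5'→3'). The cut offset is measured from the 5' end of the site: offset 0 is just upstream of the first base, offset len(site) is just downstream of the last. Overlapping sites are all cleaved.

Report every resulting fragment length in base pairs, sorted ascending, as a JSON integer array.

[5,6,6,6,8,9,10,10,10,12,12,17,18]

Scan for sites:
  AzqIV TGGCCCCC/5: at [69] ⇒ [74]
  RvuV CCTGGAT/0: at [3, 57, 80, 98, 114, 124] ⇒ [3, 57, 80, 98, 114, 124]
  OquX CCAACTTG/5: at [10, 47] ⇒ [15, 52]
  DwuX CCTTG/0: at [30, 108] ⇒ [30, 108]
  NpsV TTGATC/2: at [19, 38] ⇒ [21, 40]

All cut coordinates (distinct, sorted): [3, 15, 21, 30, 40, 52, 57, 74, 80, 98, 108, 114, 124]

Fragment lengths:
  3→15: 12 bp
  15→21: 6 bp
  21→30: 9 bp
  30→40: 10 bp
  40→52: 12 bp
  52→57: 5 bp
  57→74: 17 bp
  74→80: 6 bp
  80→98: 18 bp
  98→108: 10 bp
  108→114: 6 bp
  114→124: 10 bp
  124→3 (wrap): 129-124+3 = 8 bp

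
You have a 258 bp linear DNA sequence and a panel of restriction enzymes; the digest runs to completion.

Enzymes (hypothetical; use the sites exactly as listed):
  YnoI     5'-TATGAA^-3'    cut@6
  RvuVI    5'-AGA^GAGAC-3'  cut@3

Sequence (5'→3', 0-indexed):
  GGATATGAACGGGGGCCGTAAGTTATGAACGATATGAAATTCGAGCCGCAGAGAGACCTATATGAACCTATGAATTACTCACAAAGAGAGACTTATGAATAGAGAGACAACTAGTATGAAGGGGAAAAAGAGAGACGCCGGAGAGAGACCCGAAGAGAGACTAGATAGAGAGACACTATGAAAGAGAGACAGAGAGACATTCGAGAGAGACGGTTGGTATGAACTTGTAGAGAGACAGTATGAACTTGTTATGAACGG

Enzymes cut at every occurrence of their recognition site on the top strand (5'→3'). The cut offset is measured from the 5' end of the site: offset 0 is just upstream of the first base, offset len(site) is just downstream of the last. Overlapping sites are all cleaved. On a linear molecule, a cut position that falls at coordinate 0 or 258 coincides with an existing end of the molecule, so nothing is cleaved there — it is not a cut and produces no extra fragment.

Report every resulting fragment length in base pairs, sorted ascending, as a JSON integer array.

Scan for sites:
  YnoI TATGAA/6: at [3, 23, 32, 60, 68, 93, 114, 176, 217, 238, 249] ⇒ [9, 29, 38, 66, 74, 99, 120, 182, 223, 244, 255]
  RvuVI AGAGAGAC/3: at [49, 84, 100, 128, 141, 153, 166, 182, 190, 203, 228] ⇒ [52, 87, 103, 131, 144, 156, 169, 185, 193, 206, 231]

All cut coordinates (distinct, sorted): [9, 29, 38, 52, 66, 74, 87, 99, 103, 120, 131, 144, 156, 169, 182, 185, 193, 206, 223, 231, 244, 255]

Fragment lengths:
  [0,9): 9 bp
  [9,29): 20 bp
  [29,38): 9 bp
  [38,52): 14 bp
  [52,66): 14 bp
  [66,74): 8 bp
  [74,87): 13 bp
  [87,99): 12 bp
  [99,103): 4 bp
  [103,120): 17 bp
  [120,131): 11 bp
  [131,144): 13 bp
  [144,156): 12 bp
  [156,169): 13 bp
  [169,182): 13 bp
  [182,185): 3 bp
  [185,193): 8 bp
  [193,206): 13 bp
  [206,223): 17 bp
  [223,231): 8 bp
  [231,244): 13 bp
  [244,255): 11 bp
  [255,258): 3 bp

[3,3,4,8,8,8,9,9,11,11,12,12,13,13,13,13,13,13,14,14,17,17,20]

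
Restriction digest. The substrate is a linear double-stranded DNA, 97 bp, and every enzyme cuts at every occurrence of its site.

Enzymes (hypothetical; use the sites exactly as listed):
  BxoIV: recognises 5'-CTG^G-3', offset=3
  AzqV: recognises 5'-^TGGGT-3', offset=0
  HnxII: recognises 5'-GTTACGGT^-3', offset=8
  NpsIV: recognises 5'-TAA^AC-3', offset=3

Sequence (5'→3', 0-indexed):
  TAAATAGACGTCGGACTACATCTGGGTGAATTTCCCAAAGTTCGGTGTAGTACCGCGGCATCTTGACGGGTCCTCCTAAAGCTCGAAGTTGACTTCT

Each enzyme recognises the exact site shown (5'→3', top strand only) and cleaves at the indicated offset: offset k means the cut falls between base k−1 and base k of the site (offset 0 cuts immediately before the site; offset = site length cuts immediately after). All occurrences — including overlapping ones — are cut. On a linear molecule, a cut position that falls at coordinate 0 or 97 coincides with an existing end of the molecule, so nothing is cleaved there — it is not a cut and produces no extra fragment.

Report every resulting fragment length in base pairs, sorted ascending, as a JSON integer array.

Per-enzyme occurrences:
  BxoIV CTGG/3: at [21] ⇒ [24]
  AzqV TGGGT/0: at [22] ⇒ [22]
  HnxII (GTTACGGT, off=8): no sites
  NpsIV (TAAAC, off=3): no sites

Pooled cuts: [22, 24]

Fragments:
  [0,22): 22 bp
  [22,24): 2 bp
  [24,97): 73 bp

[2,22,73]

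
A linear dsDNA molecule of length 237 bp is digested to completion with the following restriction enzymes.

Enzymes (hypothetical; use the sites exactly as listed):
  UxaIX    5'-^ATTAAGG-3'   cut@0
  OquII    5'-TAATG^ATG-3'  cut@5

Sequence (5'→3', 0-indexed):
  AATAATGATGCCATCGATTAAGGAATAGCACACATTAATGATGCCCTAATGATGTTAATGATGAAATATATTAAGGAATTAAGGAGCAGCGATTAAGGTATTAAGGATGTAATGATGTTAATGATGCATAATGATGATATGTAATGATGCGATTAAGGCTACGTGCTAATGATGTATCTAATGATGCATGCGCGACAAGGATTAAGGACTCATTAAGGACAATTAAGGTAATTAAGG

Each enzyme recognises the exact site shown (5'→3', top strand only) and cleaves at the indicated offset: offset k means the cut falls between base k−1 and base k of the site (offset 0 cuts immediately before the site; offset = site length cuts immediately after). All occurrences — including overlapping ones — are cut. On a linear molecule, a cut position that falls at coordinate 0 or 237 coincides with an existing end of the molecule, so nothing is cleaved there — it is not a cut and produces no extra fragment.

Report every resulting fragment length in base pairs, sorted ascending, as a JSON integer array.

Scan for sites:
  UxaIX ATTAAGG/0: at [16, 69, 77, 91, 99, 151, 200, 211, 221, 230] ⇒ [16, 69, 77, 91, 99, 151, 200, 211, 221, 230]
  OquII TAATGATG/5: at [2, 35, 46, 55, 109, 118, 128, 141, 166, 178] ⇒ [7, 40, 51, 60, 114, 123, 133, 146, 171, 183]

All cut coordinates (distinct, sorted): [7, 16, 40, 51, 60, 69, 77, 91, 99, 114, 123, 133, 146, 151, 171, 183, 200, 211, 221, 230]

Fragment lengths:
  [0,7): 7 bp
  [7,16): 9 bp
  [16,40): 24 bp
  [40,51): 11 bp
  [51,60): 9 bp
  [60,69): 9 bp
  [69,77): 8 bp
  [77,91): 14 bp
  [91,99): 8 bp
  [99,114): 15 bp
  [114,123): 9 bp
  [123,133): 10 bp
  [133,146): 13 bp
  [146,151): 5 bp
  [151,171): 20 bp
  [171,183): 12 bp
  [183,200): 17 bp
  [200,211): 11 bp
  [211,221): 10 bp
  [221,230): 9 bp
  [230,237): 7 bp

[5,7,7,8,8,9,9,9,9,9,10,10,11,11,12,13,14,15,17,20,24]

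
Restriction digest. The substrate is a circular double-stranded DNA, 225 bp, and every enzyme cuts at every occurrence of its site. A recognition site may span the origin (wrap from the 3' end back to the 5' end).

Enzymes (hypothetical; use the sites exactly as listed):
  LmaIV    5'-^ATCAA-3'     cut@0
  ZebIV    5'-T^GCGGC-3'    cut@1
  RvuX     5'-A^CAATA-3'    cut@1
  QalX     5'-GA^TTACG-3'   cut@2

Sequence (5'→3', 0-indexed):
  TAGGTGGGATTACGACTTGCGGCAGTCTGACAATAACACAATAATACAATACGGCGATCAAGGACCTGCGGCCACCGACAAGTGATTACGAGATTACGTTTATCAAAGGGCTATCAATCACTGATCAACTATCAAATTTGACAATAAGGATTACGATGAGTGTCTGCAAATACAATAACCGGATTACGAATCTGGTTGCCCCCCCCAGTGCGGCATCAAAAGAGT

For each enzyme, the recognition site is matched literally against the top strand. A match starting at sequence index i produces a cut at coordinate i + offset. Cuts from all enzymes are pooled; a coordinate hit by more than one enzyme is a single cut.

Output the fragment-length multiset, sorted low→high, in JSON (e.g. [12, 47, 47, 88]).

[5,7,8,8,8,8,9,9,10,11,11,11,11,11,12,18,20,22,26]

Scan for sites:
  LmaIV ATCAA/0: at [56, 101, 112, 123, 130, 214] ⇒ [56, 101, 112, 123, 130, 214]
  ZebIV TGCGGC/1: at [17, 66, 208] ⇒ [18, 67, 209]
  RvuX ACAATA/1: at [29, 37, 45, 140, 171] ⇒ [30, 38, 46, 141, 172]
  QalX GATTACG/2: at [7, 83, 91, 148, 181] ⇒ [9, 85, 93, 150, 183]

All cut coordinates (distinct, sorted): [9, 18, 30, 38, 46, 56, 67, 85, 93, 101, 112, 123, 130, 141, 150, 172, 183, 209, 214]

Fragment lengths:
  9→18: 9 bp
  18→30: 12 bp
  30→38: 8 bp
  38→46: 8 bp
  46→56: 10 bp
  56→67: 11 bp
  67→85: 18 bp
  85→93: 8 bp
  93→101: 8 bp
  101→112: 11 bp
  112→123: 11 bp
  123→130: 7 bp
  130→141: 11 bp
  141→150: 9 bp
  150→172: 22 bp
  172→183: 11 bp
  183→209: 26 bp
  209→214: 5 bp
  214→9 (wrap): 225-214+9 = 20 bp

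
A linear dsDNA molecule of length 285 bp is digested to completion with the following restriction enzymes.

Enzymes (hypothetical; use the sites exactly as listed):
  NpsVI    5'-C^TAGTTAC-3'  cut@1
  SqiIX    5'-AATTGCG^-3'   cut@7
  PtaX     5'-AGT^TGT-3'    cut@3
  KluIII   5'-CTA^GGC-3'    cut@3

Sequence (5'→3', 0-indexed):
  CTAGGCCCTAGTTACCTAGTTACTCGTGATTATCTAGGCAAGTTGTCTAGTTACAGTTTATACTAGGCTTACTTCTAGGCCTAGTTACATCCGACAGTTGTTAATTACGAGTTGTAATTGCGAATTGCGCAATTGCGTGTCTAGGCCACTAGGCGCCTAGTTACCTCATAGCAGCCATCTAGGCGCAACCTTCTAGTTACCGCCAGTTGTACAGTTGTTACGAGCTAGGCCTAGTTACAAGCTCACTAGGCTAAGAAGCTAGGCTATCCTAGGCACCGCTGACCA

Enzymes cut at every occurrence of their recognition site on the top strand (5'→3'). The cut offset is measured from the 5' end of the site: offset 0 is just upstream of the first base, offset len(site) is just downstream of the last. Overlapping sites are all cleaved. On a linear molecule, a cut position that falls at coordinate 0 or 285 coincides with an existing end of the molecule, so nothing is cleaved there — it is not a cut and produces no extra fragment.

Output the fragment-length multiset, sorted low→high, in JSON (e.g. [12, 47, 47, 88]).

Scan for sites:
  NpsVI CTAGTTAC/1: at [7, 15, 46, 80, 156, 192, 230] ⇒ [8, 16, 47, 81, 157, 193, 231]
  SqiIX AATTGCG/7: at [115, 122, 130] ⇒ [122, 129, 137]
  PtaX AGTTGT/3: at [40, 95, 109, 204, 212] ⇒ [43, 98, 112, 207, 215]
  KluIII CTAGGC/3: at [0, 33, 62, 74, 140, 148, 178, 224, 245, 258, 268] ⇒ [3, 36, 65, 77, 143, 151, 181, 227, 248, 261, 271]

Pooled cuts: [3, 8, 16, 36, 43, 47, 65, 77, 81, 98, 112, 122, 129, 137, 143, 151, 157, 181, 193, 207, 215, 227, 231, 248, 261, 271]

Fragments:
  [0,3): 3 bp
  [3,8): 5 bp
  [8,16): 8 bp
  [16,36): 20 bp
  [36,43): 7 bp
  [43,47): 4 bp
  [47,65): 18 bp
  [65,77): 12 bp
  [77,81): 4 bp
  [81,98): 17 bp
  [98,112): 14 bp
  [112,122): 10 bp
  [122,129): 7 bp
  [129,137): 8 bp
  [137,143): 6 bp
  [143,151): 8 bp
  [151,157): 6 bp
  [157,181): 24 bp
  [181,193): 12 bp
  [193,207): 14 bp
  [207,215): 8 bp
  [215,227): 12 bp
  [227,231): 4 bp
  [231,248): 17 bp
  [248,261): 13 bp
  [261,271): 10 bp
  [271,285): 14 bp

[3,4,4,4,5,6,6,7,7,8,8,8,8,10,10,12,12,12,13,14,14,14,17,17,18,20,24]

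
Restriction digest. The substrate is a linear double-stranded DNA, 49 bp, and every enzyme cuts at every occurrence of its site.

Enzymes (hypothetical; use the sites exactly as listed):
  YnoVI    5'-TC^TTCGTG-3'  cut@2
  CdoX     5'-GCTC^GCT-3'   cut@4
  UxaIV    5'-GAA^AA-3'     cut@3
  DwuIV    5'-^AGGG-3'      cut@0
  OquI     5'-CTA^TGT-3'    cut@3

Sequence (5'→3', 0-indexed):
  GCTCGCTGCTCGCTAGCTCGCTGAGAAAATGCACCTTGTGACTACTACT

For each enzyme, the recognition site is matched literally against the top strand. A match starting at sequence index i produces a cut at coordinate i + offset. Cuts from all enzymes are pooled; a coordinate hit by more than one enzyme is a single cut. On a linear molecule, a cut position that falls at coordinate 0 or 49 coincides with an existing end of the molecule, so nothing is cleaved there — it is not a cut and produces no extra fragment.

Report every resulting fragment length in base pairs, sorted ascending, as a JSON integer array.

[4,7,8,8,22]

Per-enzyme occurrences:
  YnoVI (TCTTCGTG, off=2): no sites
  CdoX (GCTCGCT, off=4): starts [0, 7, 15] → cuts [4, 11, 19]
  UxaIV (GAAAA, off=3): starts [24] → cuts [27]
  DwuIV (AGGG, off=0): no sites
  OquI (CTATGT, off=3): no sites

All cut coordinates (distinct, sorted): [4, 11, 19, 27]

Fragment lengths:
  [0,4): 4 bp
  [4,11): 7 bp
  [11,19): 8 bp
  [19,27): 8 bp
  [27,49): 22 bp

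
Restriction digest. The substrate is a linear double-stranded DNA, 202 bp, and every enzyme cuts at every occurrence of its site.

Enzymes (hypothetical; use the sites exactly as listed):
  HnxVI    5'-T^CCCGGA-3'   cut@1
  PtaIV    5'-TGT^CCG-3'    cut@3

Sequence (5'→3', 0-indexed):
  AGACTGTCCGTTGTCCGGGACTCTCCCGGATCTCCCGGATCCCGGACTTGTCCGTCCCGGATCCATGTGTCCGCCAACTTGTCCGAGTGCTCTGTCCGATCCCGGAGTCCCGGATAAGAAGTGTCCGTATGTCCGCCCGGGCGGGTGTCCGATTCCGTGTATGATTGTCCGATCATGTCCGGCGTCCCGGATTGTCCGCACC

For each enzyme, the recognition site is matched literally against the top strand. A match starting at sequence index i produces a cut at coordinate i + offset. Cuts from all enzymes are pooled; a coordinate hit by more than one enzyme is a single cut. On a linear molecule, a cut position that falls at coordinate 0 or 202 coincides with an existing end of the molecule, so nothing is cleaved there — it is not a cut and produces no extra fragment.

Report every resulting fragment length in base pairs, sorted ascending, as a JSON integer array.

[4,5,7,7,7,7,7,8,8,9,10,10,10,11,12,13,15,16,16,20]

Per-enzyme occurrences:
  HnxVI (TCCCGGA, off=1): starts [23, 32, 39, 54, 99, 107, 184] → cuts [24, 33, 40, 55, 100, 108, 185]
  PtaIV (TGTCCG, off=3): starts [4, 11, 48, 67, 79, 92, 121, 129, 145, 165, 175, 192] → cuts [7, 14, 51, 70, 82, 95, 124, 132, 148, 168, 178, 195]

Pooled cuts: [7, 14, 24, 33, 40, 51, 55, 70, 82, 95, 100, 108, 124, 132, 148, 168, 178, 185, 195]

Fragments:
  [0,7): 7 bp
  [7,14): 7 bp
  [14,24): 10 bp
  [24,33): 9 bp
  [33,40): 7 bp
  [40,51): 11 bp
  [51,55): 4 bp
  [55,70): 15 bp
  [70,82): 12 bp
  [82,95): 13 bp
  [95,100): 5 bp
  [100,108): 8 bp
  [108,124): 16 bp
  [124,132): 8 bp
  [132,148): 16 bp
  [148,168): 20 bp
  [168,178): 10 bp
  [178,185): 7 bp
  [185,195): 10 bp
  [195,202): 7 bp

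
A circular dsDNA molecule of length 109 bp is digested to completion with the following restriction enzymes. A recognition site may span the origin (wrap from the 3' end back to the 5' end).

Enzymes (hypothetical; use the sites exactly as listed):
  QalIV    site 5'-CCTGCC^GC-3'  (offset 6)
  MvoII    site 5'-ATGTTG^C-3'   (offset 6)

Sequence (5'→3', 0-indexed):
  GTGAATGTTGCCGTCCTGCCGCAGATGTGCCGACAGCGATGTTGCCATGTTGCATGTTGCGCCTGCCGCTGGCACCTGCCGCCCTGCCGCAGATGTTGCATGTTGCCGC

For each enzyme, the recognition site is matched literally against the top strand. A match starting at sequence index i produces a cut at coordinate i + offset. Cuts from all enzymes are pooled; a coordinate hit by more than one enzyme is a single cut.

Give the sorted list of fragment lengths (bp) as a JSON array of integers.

[7,7,8,8,8,10,10,13,14,24]

Per-enzyme occurrences:
  QalIV CCTGCCGC/6: at [14, 61, 74, 82] ⇒ [20, 67, 80, 88]
  MvoII ATGTTGC/6: at [4, 38, 46, 53, 92, 99] ⇒ [10, 44, 52, 59, 98, 105]

Pooled cuts: [10, 20, 44, 52, 59, 67, 80, 88, 98, 105]

Fragments:
  10→20: 10 bp
  20→44: 24 bp
  44→52: 8 bp
  52→59: 7 bp
  59→67: 8 bp
  67→80: 13 bp
  80→88: 8 bp
  88→98: 10 bp
  98→105: 7 bp
  105→10 (wrap): 109-105+10 = 14 bp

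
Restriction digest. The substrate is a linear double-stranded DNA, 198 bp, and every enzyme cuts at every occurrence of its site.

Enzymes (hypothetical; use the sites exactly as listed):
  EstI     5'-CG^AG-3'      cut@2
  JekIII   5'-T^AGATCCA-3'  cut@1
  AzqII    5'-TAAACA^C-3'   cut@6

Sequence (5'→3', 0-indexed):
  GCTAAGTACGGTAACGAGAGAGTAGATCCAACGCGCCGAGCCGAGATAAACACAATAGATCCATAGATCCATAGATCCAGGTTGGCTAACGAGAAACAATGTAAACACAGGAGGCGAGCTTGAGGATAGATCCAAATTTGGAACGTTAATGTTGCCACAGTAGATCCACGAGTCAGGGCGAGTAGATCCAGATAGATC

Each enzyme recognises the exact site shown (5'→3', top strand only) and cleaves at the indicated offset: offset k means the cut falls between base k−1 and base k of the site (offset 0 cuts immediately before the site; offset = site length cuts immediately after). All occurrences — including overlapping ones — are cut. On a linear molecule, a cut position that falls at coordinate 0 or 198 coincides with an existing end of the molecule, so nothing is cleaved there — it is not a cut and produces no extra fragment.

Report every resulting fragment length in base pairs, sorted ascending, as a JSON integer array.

[3,4,5,7,8,8,9,9,9,10,11,15,15,16,16,19,34]

Per-enzyme occurrences:
  EstI (CGAG, off=2): starts [14, 36, 41, 89, 114, 168, 178] → cuts [16, 38, 43, 91, 116, 170, 180]
  JekIII (TAGATCCA, off=1): starts [22, 55, 63, 71, 126, 160, 182] → cuts [23, 56, 64, 72, 127, 161, 183]
  AzqII (TAAACAC, off=6): starts [46, 101] → cuts [52, 107]

All cut coordinates (distinct, sorted): [16, 23, 38, 43, 52, 56, 64, 72, 91, 107, 116, 127, 161, 170, 180, 183]

Fragments:
  [0,16): 16 bp
  [16,23): 7 bp
  [23,38): 15 bp
  [38,43): 5 bp
  [43,52): 9 bp
  [52,56): 4 bp
  [56,64): 8 bp
  [64,72): 8 bp
  [72,91): 19 bp
  [91,107): 16 bp
  [107,116): 9 bp
  [116,127): 11 bp
  [127,161): 34 bp
  [161,170): 9 bp
  [170,180): 10 bp
  [180,183): 3 bp
  [183,198): 15 bp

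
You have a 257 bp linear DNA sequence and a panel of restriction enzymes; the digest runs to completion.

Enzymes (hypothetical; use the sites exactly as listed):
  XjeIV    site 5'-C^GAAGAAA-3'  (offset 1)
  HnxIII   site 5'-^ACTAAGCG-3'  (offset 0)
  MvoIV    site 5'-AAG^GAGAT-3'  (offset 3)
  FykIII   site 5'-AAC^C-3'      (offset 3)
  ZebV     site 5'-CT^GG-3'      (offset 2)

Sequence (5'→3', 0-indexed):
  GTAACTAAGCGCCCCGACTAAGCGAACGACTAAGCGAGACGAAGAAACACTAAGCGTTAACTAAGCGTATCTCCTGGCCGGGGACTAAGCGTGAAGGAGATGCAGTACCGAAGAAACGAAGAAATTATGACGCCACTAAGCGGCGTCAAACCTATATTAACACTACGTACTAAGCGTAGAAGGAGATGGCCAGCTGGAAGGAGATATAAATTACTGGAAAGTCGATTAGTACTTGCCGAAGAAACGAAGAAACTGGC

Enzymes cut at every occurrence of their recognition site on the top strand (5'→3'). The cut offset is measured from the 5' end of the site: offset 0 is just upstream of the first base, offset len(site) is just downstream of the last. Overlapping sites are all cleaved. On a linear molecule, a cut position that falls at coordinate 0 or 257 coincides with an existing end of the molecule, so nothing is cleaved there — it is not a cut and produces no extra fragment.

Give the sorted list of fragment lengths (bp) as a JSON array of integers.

Scan for sites:
  XjeIV CGAAGAAA/1: at [39, 108, 116, 236, 244] ⇒ [40, 109, 117, 237, 245]
  HnxIII ACTAAGCG/0: at [3, 16, 28, 48, 59, 83, 134, 168] ⇒ [3, 16, 28, 48, 59, 83, 134, 168]
  MvoIV AAGGAGAT/3: at [93, 179, 197] ⇒ [96, 182, 200]
  FykIII AACC/3: at [148] ⇒ [151]
  ZebV CTGG/2: at [73, 193, 213, 252] ⇒ [75, 195, 215, 254]

Pooled cuts: [3, 16, 28, 40, 48, 59, 75, 83, 96, 109, 117, 134, 151, 168, 182, 195, 200, 215, 237, 245, 254]

Fragment lengths:
  [0,3): 3 bp
  [3,16): 13 bp
  [16,28): 12 bp
  [28,40): 12 bp
  [40,48): 8 bp
  [48,59): 11 bp
  [59,75): 16 bp
  [75,83): 8 bp
  [83,96): 13 bp
  [96,109): 13 bp
  [109,117): 8 bp
  [117,134): 17 bp
  [134,151): 17 bp
  [151,168): 17 bp
  [168,182): 14 bp
  [182,195): 13 bp
  [195,200): 5 bp
  [200,215): 15 bp
  [215,237): 22 bp
  [237,245): 8 bp
  [245,254): 9 bp
  [254,257): 3 bp

[3,3,5,8,8,8,8,9,11,12,12,13,13,13,13,14,15,16,17,17,17,22]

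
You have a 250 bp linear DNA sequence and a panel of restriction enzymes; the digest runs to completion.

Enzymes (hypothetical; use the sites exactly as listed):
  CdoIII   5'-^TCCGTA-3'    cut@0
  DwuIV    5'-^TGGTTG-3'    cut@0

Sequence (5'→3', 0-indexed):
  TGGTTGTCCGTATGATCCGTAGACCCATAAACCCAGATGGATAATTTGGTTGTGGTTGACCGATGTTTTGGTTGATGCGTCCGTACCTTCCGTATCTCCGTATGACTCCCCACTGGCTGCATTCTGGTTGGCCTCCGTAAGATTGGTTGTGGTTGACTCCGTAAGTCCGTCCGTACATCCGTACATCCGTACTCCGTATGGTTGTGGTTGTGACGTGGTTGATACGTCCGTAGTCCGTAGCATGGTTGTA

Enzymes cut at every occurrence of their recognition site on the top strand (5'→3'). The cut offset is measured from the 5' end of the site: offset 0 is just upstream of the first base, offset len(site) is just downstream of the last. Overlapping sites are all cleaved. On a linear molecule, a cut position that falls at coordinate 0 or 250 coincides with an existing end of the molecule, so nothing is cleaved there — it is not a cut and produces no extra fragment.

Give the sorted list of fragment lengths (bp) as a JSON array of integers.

[6,6,6,6,6,7,7,8,8,8,8,8,9,9,9,9,10,11,11,11,12,16,28,31]

Per-enzyme occurrences:
  CdoIII TCCGTA/0: at [6, 15, 79, 88, 96, 133, 157, 169, 177, 185, 192, 226, 233] ⇒ [6, 15, 79, 88, 96, 133, 157, 169, 177, 185, 192, 226, 233]
  DwuIV TGGTTG/0: at [0, 46, 52, 68, 124, 143, 149, 198, 204, 215, 242] ⇒ [46, 52, 68, 124, 143, 149, 198, 204, 215, 242] (position 0 is a terminus of the linear molecule — no cut)

All cut coordinates (distinct, sorted): [6, 15, 46, 52, 68, 79, 88, 96, 124, 133, 143, 149, 157, 169, 177, 185, 192, 198, 204, 215, 226, 233, 242]

Fragment lengths:
  [0,6): 6 bp
  [6,15): 9 bp
  [15,46): 31 bp
  [46,52): 6 bp
  [52,68): 16 bp
  [68,79): 11 bp
  [79,88): 9 bp
  [88,96): 8 bp
  [96,124): 28 bp
  [124,133): 9 bp
  [133,143): 10 bp
  [143,149): 6 bp
  [149,157): 8 bp
  [157,169): 12 bp
  [169,177): 8 bp
  [177,185): 8 bp
  [185,192): 7 bp
  [192,198): 6 bp
  [198,204): 6 bp
  [204,215): 11 bp
  [215,226): 11 bp
  [226,233): 7 bp
  [233,242): 9 bp
  [242,250): 8 bp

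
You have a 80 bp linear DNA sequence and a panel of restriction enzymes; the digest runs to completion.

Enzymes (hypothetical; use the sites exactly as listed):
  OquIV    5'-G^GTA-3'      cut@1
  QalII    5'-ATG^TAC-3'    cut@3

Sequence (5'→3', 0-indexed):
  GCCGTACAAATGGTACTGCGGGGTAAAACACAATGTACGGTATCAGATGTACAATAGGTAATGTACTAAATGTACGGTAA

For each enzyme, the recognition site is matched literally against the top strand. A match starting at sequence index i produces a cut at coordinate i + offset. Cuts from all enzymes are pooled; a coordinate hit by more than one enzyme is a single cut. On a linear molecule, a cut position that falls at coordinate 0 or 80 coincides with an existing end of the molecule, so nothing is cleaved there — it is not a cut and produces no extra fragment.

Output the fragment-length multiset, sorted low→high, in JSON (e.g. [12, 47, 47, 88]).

Per-enzyme occurrences:
  OquIV (GGTA, off=1): starts [11, 21, 38, 56, 75] → cuts [12, 22, 39, 57, 76]
  QalII (ATGTAC, off=3): starts [32, 46, 60, 69] → cuts [35, 49, 63, 72]

Pooled cuts: [12, 22, 35, 39, 49, 57, 63, 72, 76]

Fragment lengths:
  [0,12): 12 bp
  [12,22): 10 bp
  [22,35): 13 bp
  [35,39): 4 bp
  [39,49): 10 bp
  [49,57): 8 bp
  [57,63): 6 bp
  [63,72): 9 bp
  [72,76): 4 bp
  [76,80): 4 bp

[4,4,4,6,8,9,10,10,12,13]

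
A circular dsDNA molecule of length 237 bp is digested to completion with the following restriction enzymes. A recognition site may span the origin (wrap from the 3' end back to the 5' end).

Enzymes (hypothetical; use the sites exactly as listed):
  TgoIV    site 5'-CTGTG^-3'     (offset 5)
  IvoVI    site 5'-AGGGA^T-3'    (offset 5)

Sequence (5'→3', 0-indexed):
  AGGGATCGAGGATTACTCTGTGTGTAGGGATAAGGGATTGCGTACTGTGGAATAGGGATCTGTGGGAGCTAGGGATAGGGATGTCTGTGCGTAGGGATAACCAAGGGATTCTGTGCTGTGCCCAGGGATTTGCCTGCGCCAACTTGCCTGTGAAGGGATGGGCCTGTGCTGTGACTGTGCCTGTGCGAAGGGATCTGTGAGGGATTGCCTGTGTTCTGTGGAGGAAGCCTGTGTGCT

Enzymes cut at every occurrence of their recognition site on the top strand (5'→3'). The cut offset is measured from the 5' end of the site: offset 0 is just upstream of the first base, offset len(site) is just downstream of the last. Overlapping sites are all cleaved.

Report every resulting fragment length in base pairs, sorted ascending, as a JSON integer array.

Scan for sites:
  TgoIV CTGTG/5: at [17, 44, 59, 84, 110, 115, 147, 163, 168, 174, 180, 194, 208, 215, 228] ⇒ [22, 49, 64, 89, 115, 120, 152, 168, 173, 179, 185, 199, 213, 220, 233]
  IvoVI AGGGAT/5: at [0, 25, 32, 53, 70, 76, 92, 103, 123, 153, 188, 199] ⇒ [5, 30, 37, 58, 75, 81, 97, 108, 128, 158, 193, 204]

All cut coordinates (distinct, sorted): [5, 22, 30, 37, 49, 58, 64, 75, 81, 89, 97, 108, 115, 120, 128, 152, 158, 168, 173, 179, 185, 193, 199, 204, 213, 220, 233]

Fragment lengths:
  5→22: 17 bp
  22→30: 8 bp
  30→37: 7 bp
  37→49: 12 bp
  49→58: 9 bp
  58→64: 6 bp
  64→75: 11 bp
  75→81: 6 bp
  81→89: 8 bp
  89→97: 8 bp
  97→108: 11 bp
  108→115: 7 bp
  115→120: 5 bp
  120→128: 8 bp
  128→152: 24 bp
  152→158: 6 bp
  158→168: 10 bp
  168→173: 5 bp
  173→179: 6 bp
  179→185: 6 bp
  185→193: 8 bp
  193→199: 6 bp
  199→204: 5 bp
  204→213: 9 bp
  213→220: 7 bp
  220→233: 13 bp
  233→5 (wrap): 237-233+5 = 9 bp

[5,5,5,6,6,6,6,6,6,7,7,7,8,8,8,8,8,9,9,9,10,11,11,12,13,17,24]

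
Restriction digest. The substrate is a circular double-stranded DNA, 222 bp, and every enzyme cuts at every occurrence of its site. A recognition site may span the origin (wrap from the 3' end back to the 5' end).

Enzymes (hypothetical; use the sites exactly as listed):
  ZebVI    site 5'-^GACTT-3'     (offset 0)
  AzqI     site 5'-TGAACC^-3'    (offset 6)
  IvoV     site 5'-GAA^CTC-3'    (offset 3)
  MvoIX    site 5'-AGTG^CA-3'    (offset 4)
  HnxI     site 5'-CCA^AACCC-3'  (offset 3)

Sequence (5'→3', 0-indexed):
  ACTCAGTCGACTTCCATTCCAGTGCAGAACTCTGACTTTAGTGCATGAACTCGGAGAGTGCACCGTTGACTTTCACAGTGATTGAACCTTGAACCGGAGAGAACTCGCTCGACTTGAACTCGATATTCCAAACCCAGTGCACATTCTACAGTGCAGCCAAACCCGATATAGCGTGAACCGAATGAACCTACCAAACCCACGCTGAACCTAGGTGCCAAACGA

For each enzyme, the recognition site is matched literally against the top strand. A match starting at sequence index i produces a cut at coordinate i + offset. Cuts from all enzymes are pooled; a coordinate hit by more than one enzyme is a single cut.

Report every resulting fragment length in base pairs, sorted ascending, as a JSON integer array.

[4,5,5,6,6,7,7,7,7,8,8,9,9,10,11,12,14,15,15,16,20,21]

Scan for sites:
  ZebVI GACTT/0: at [8, 33, 67, 110] ⇒ [8, 33, 67, 110]
  AzqI TGAACC/6: at [82, 89, 173, 182, 202] ⇒ [88, 95, 179, 188, 208]
  IvoV GAACTC/3: at [26, 46, 100, 115, 220] ⇒ [1, 29, 49, 103, 118]
  MvoIX AGTGCA/4: at [20, 39, 56, 135, 149] ⇒ [24, 43, 60, 139, 153]
  HnxI CCAAACCC/3: at [127, 156, 190] ⇒ [130, 159, 193]

All cut coordinates (distinct, sorted): [1, 8, 24, 29, 33, 43, 49, 60, 67, 88, 95, 103, 110, 118, 130, 139, 153, 159, 179, 188, 193, 208]

Fragment lengths:
  1→8: 7 bp
  8→24: 16 bp
  24→29: 5 bp
  29→33: 4 bp
  33→43: 10 bp
  43→49: 6 bp
  49→60: 11 bp
  60→67: 7 bp
  67→88: 21 bp
  88→95: 7 bp
  95→103: 8 bp
  103→110: 7 bp
  110→118: 8 bp
  118→130: 12 bp
  130→139: 9 bp
  139→153: 14 bp
  153→159: 6 bp
  159→179: 20 bp
  179→188: 9 bp
  188→193: 5 bp
  193→208: 15 bp
  208→1 (wrap): 222-208+1 = 15 bp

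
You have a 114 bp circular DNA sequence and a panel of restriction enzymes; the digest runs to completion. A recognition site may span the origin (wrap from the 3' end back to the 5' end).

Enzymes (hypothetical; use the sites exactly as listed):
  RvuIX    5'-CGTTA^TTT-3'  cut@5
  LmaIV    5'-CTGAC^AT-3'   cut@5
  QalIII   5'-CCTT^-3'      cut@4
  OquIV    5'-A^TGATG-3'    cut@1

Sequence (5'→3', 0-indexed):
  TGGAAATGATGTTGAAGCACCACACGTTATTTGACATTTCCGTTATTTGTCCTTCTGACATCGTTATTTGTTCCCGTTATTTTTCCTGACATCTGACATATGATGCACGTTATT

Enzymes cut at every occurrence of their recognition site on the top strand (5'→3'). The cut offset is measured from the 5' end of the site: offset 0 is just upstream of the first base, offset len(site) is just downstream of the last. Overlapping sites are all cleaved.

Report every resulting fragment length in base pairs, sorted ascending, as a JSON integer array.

[3,5,7,7,8,9,11,12,13,16,23]

Site scan:
  RvuIX CGTTATTT/5: at [24, 40, 61, 74, 107] ⇒ [29, 45, 66, 79, 112]
  LmaIV CTGACAT/5: at [54, 85, 92] ⇒ [59, 90, 97]
  QalIII CCTT/4: at [50] ⇒ [54]
  OquIV ATGATG/1: at [5, 99] ⇒ [6, 100]

All cut coordinates (distinct, sorted): [6, 29, 45, 54, 59, 66, 79, 90, 97, 100, 112]

Fragments:
  6→29: 23 bp
  29→45: 16 bp
  45→54: 9 bp
  54→59: 5 bp
  59→66: 7 bp
  66→79: 13 bp
  79→90: 11 bp
  90→97: 7 bp
  97→100: 3 bp
  100→112: 12 bp
  112→6 (wrap): 114-112+6 = 8 bp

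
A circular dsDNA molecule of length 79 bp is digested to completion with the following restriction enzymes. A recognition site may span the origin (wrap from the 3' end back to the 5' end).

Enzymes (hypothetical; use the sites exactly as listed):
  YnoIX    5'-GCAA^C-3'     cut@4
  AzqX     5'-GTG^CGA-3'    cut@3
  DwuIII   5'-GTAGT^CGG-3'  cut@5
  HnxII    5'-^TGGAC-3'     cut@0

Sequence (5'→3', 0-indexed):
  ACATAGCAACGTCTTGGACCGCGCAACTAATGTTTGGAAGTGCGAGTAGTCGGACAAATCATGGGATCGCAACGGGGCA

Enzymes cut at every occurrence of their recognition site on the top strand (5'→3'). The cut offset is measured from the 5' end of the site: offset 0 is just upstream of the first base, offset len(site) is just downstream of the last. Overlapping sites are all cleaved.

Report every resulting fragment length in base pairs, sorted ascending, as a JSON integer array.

Scan for sites:
  YnoIX (GCAAC, off=4): starts [5, 22, 68, 76] → cuts [1, 9, 26, 72]
  AzqX (GTGCGA, off=3): starts [39] → cuts [42]
  DwuIII (GTAGTCGG, off=5): starts [45] → cuts [50]
  HnxII (TGGAC, off=0): starts [14] → cuts [14]

Pooled cuts: [1, 9, 14, 26, 42, 50, 72]

Fragment lengths:
  1→9: 8 bp
  9→14: 5 bp
  14→26: 12 bp
  26→42: 16 bp
  42→50: 8 bp
  50→72: 22 bp
  72→1 (wrap): 79-72+1 = 8 bp

[5,8,8,8,12,16,22]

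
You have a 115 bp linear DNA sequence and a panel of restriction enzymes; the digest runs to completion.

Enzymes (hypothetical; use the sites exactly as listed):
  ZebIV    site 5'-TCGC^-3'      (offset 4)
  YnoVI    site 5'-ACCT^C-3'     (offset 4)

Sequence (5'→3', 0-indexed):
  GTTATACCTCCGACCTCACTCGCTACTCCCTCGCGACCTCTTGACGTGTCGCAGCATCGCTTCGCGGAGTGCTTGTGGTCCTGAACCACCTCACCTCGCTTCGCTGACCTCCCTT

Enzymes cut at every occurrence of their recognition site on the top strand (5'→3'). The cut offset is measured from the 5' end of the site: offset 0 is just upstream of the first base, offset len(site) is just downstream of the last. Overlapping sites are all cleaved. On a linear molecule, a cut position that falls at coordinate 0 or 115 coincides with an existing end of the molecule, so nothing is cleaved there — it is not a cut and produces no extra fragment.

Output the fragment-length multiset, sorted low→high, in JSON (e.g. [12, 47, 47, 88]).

[3,5,5,5,5,5,6,7,7,8,9,11,13,26]

Scan for sites:
  ZebIV TCGC/4: at [19, 30, 48, 56, 61, 95, 100] ⇒ [23, 34, 52, 60, 65, 99, 104]
  YnoVI ACCTC/4: at [5, 12, 35, 87, 92, 106] ⇒ [9, 16, 39, 91, 96, 110]

Pooled cuts: [9, 16, 23, 34, 39, 52, 60, 65, 91, 96, 99, 104, 110]

Fragments:
  [0,9): 9 bp
  [9,16): 7 bp
  [16,23): 7 bp
  [23,34): 11 bp
  [34,39): 5 bp
  [39,52): 13 bp
  [52,60): 8 bp
  [60,65): 5 bp
  [65,91): 26 bp
  [91,96): 5 bp
  [96,99): 3 bp
  [99,104): 5 bp
  [104,110): 6 bp
  [110,115): 5 bp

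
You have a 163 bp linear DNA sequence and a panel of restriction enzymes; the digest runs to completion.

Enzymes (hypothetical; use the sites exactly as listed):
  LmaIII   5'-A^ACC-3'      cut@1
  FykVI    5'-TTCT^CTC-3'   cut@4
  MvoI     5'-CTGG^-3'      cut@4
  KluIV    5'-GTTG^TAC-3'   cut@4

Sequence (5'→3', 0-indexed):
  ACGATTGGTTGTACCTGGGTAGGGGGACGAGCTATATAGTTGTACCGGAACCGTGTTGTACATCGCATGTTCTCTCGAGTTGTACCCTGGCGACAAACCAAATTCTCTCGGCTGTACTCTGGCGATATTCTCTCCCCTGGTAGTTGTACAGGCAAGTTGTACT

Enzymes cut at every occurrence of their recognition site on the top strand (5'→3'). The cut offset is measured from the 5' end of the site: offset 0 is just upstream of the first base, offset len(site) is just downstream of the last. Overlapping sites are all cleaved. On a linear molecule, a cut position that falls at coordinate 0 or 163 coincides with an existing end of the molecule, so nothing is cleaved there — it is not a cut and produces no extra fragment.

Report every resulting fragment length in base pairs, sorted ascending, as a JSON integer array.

Site scan:
  LmaIII AACC/1: at [48, 95] ⇒ [49, 96]
  FykVI TTCTCTC/4: at [69, 102, 127] ⇒ [73, 106, 131]
  MvoI CTGG/4: at [14, 86, 118, 136] ⇒ [18, 90, 122, 140]
  KluIV GTTGTAC/4: at [7, 38, 54, 78, 142, 155] ⇒ [11, 42, 58, 82, 146, 159]

All cut coordinates (distinct, sorted): [11, 18, 42, 49, 58, 73, 82, 90, 96, 106, 122, 131, 140, 146, 159]

Fragment lengths:
  [0,11): 11 bp
  [11,18): 7 bp
  [18,42): 24 bp
  [42,49): 7 bp
  [49,58): 9 bp
  [58,73): 15 bp
  [73,82): 9 bp
  [82,90): 8 bp
  [90,96): 6 bp
  [96,106): 10 bp
  [106,122): 16 bp
  [122,131): 9 bp
  [131,140): 9 bp
  [140,146): 6 bp
  [146,159): 13 bp
  [159,163): 4 bp

[4,6,6,7,7,8,9,9,9,9,10,11,13,15,16,24]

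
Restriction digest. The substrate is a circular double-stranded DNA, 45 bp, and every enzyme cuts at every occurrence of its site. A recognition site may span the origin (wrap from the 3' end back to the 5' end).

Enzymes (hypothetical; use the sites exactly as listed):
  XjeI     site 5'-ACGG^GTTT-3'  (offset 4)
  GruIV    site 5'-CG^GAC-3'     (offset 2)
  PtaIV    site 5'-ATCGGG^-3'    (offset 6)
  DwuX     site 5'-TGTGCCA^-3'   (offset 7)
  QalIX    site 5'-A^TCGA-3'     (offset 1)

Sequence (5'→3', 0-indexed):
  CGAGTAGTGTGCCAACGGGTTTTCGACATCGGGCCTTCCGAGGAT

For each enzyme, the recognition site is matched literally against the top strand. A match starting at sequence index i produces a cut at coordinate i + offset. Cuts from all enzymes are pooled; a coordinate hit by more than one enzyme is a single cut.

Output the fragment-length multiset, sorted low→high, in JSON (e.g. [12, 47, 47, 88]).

[4,11,15,15]

Site scan:
  XjeI (ACGGGTTT, off=4): starts [14] → cuts [18]
  GruIV (CGGAC, off=2): no sites
  PtaIV (ATCGGG, off=6): starts [27] → cuts [33]
  DwuX (TGTGCCA, off=7): starts [7] → cuts [14]
  QalIX (ATCGA, off=1): starts [43] → cuts [44]

Pooled cuts: [14, 18, 33, 44]

Fragments:
  14→18: 4 bp
  18→33: 15 bp
  33→44: 11 bp
  44→14 (wrap): 45-44+14 = 15 bp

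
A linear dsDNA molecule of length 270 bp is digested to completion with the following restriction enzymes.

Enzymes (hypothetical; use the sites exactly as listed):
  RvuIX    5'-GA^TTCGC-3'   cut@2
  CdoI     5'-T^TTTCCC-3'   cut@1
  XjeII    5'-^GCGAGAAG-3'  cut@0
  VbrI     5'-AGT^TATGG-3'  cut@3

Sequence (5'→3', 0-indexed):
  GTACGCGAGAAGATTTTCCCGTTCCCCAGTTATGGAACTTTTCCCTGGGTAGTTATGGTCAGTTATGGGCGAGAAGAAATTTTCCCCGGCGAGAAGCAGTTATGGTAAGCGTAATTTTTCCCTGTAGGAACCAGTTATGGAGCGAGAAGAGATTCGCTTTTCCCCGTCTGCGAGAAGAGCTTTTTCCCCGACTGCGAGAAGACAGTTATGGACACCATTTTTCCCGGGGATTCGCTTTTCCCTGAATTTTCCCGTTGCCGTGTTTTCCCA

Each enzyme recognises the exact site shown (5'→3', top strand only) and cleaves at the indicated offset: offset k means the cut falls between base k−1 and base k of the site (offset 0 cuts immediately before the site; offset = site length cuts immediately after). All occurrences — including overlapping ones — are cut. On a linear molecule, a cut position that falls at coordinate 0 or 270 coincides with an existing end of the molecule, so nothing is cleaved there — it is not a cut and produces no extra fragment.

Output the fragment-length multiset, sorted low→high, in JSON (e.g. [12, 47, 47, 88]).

Scan for sites:
  RvuIX (GATTCGC, off=2): starts [150, 228] → cuts [152, 230]
  CdoI (TTTTCCC, off=1): starts [13, 38, 79, 115, 157, 181, 218, 235, 246, 262] → cuts [14, 39, 80, 116, 158, 182, 219, 236, 247, 263]
  XjeII (GCGAGAAG, off=0): starts [4, 68, 88, 141, 169, 193] → cuts [4, 68, 88, 141, 169, 193]
  VbrI (AGTTATGG, off=3): starts [27, 50, 60, 97, 132, 203] → cuts [30, 53, 63, 100, 135, 206]

All cut coordinates (distinct, sorted): [4, 14, 30, 39, 53, 63, 68, 80, 88, 100, 116, 135, 141, 152, 158, 169, 182, 193, 206, 219, 230, 236, 247, 263]

Fragments:
  [0,4): 4 bp
  [4,14): 10 bp
  [14,30): 16 bp
  [30,39): 9 bp
  [39,53): 14 bp
  [53,63): 10 bp
  [63,68): 5 bp
  [68,80): 12 bp
  [80,88): 8 bp
  [88,100): 12 bp
  [100,116): 16 bp
  [116,135): 19 bp
  [135,141): 6 bp
  [141,152): 11 bp
  [152,158): 6 bp
  [158,169): 11 bp
  [169,182): 13 bp
  [182,193): 11 bp
  [193,206): 13 bp
  [206,219): 13 bp
  [219,230): 11 bp
  [230,236): 6 bp
  [236,247): 11 bp
  [247,263): 16 bp
  [263,270): 7 bp

[4,5,6,6,6,7,8,9,10,10,11,11,11,11,11,12,12,13,13,13,14,16,16,16,19]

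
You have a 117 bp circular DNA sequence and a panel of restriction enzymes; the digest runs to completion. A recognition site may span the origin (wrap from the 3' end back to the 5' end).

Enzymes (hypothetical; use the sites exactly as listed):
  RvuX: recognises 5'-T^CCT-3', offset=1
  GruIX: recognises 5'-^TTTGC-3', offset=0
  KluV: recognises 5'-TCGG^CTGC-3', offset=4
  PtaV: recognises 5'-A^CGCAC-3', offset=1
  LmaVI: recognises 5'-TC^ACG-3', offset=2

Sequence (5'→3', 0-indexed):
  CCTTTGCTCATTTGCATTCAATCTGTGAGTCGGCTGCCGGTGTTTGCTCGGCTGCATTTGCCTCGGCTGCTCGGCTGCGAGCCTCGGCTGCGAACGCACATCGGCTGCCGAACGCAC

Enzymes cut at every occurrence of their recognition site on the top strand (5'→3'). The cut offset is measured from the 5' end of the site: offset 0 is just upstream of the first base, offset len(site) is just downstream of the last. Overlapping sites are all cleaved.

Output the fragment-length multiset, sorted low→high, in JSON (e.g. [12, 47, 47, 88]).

Per-enzyme occurrences:
  RvuX (TCCT, off=1): no sites
  GruIX (TTTGC, off=0): starts [2, 10, 42, 56] → cuts [2, 10, 42, 56]
  KluV (TCGGCTGC, off=4): starts [29, 47, 62, 70, 83, 100] → cuts [33, 51, 66, 74, 87, 104]
  PtaV (ACGCAC, off=1): starts [93, 111] → cuts [94, 112]
  LmaVI (TCACG, off=2): no sites

All cut coordinates (distinct, sorted): [2, 10, 33, 42, 51, 56, 66, 74, 87, 94, 104, 112]

Fragments:
  2→10: 8 bp
  10→33: 23 bp
  33→42: 9 bp
  42→51: 9 bp
  51→56: 5 bp
  56→66: 10 bp
  66→74: 8 bp
  74→87: 13 bp
  87→94: 7 bp
  94→104: 10 bp
  104→112: 8 bp
  112→2 (wrap): 117-112+2 = 7 bp

[5,7,7,8,8,8,9,9,10,10,13,23]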